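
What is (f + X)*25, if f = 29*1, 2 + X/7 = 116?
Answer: 20675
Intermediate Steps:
X = 798 (X = -14 + 7*116 = -14 + 812 = 798)
f = 29
(f + X)*25 = (29 + 798)*25 = 827*25 = 20675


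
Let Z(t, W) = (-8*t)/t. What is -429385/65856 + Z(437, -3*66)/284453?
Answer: -122140378253/18732936768 ≈ -6.5201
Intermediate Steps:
Z(t, W) = -8
-429385/65856 + Z(437, -3*66)/284453 = -429385/65856 - 8/284453 = -122140378253/18732936768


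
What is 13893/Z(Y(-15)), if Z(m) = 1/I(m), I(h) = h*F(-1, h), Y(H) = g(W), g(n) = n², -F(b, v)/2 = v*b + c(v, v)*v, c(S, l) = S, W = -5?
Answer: -416790000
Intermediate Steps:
F(b, v) = -2*v² - 2*b*v (F(b, v) = -2*(v*b + v*v) = -2*(b*v + v²) = -2*(v² + b*v) = -2*v² - 2*b*v)
Y(H) = 25 (Y(H) = (-5)² = 25)
I(h) = -2*h²*(-1 + h) (I(h) = h*(-2*h*(-1 + h)) = -2*h²*(-1 + h))
Z(m) = 1/(2*m²*(1 - m))
13893/Z(Y(-15)) = 13893/((-½/(25²*(-1 + 25)))) = 13893/((-½*1/625/24)) = 13893/((-½*1/625*1/24)) = 13893/(-1/30000) = 13893*(-30000) = -416790000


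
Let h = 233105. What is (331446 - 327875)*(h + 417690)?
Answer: 2323988945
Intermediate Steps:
(331446 - 327875)*(h + 417690) = (331446 - 327875)*(233105 + 417690) = 3571*650795 = 2323988945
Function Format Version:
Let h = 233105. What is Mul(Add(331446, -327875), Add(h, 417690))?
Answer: 2323988945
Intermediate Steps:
Mul(Add(331446, -327875), Add(h, 417690)) = Mul(Add(331446, -327875), Add(233105, 417690)) = Mul(3571, 650795) = 2323988945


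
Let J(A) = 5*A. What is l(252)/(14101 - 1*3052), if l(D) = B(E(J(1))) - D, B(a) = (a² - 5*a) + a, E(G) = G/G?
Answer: -85/3683 ≈ -0.023079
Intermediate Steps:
E(G) = 1
B(a) = a² - 4*a
l(D) = -3 - D (l(D) = 1*(-4 + 1) - D = 1*(-3) - D = -3 - D)
l(252)/(14101 - 1*3052) = (-3 - 1*252)/(14101 - 1*3052) = (-3 - 252)/(14101 - 3052) = -255/11049 = -255*1/11049 = -85/3683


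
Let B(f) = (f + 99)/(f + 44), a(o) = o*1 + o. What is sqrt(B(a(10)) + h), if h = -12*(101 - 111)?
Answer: sqrt(7799)/8 ≈ 11.039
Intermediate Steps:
a(o) = 2*o (a(o) = o + o = 2*o)
B(f) = (99 + f)/(44 + f)
h = 120 (h = -12*(-10) = 120)
sqrt(B(a(10)) + h) = sqrt((99 + 2*10)/(44 + 2*10) + 120) = sqrt((99 + 20)/(44 + 20) + 120) = sqrt(119/64 + 120) = sqrt(7799/64) = sqrt(7799)/8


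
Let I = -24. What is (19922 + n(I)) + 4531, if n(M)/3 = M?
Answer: 24381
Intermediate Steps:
n(M) = 3*M
(19922 + n(I)) + 4531 = (19922 + 3*(-24)) + 4531 = (19922 - 72) + 4531 = 19850 + 4531 = 24381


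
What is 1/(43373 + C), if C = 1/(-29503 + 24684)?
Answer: 4819/209014486 ≈ 2.3056e-5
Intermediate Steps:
C = -1/4819 (C = 1/(-4819) = -1/4819 ≈ -0.00020751)
1/(43373 + C) = 1/(43373 - 1/4819) = 1/(209014486/4819) = 4819/209014486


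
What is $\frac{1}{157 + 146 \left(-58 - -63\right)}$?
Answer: $\frac{1}{887} \approx 0.0011274$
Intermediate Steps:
$\frac{1}{157 + 146 \left(-58 - -63\right)} = \frac{1}{157 + 146 \left(-58 + 63\right)} = \frac{1}{157 + 146 \cdot 5} = \frac{1}{157 + 730} = \frac{1}{887}$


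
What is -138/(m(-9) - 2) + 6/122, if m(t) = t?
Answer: 8451/671 ≈ 12.595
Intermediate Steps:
-138/(m(-9) - 2) + 6/122 = -138/(-9 - 2) + 6/122 = -138/(-11) + 6*(1/122) = -1/11*(-138) + 3/61 = 138/11 + 3/61 = 8451/671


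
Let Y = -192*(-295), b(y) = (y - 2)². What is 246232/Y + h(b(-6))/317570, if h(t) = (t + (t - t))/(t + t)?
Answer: 977449057/224839560 ≈ 4.3473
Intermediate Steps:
b(y) = (-2 + y)²
Y = 56640
h(t) = ½ (h(t) = (t + 0)/((2*t)) = t*(1/(2*t)) = ½)
246232/Y + h(b(-6))/317570 = 246232/56640 + (½)/317570 = 246232*(1/56640) + (½)*(1/317570) = 30779/7080 + 1/635140 = 977449057/224839560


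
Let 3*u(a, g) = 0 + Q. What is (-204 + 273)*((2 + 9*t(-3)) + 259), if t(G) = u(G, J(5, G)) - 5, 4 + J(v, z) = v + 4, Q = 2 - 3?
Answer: 14697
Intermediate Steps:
Q = -1
J(v, z) = v (J(v, z) = -4 + (v + 4) = -4 + (4 + v) = v)
u(a, g) = -1/3 (u(a, g) = (0 - 1)/3 = (1/3)*(-1) = -1/3)
t(G) = -16/3 (t(G) = -1/3 - 5 = -16/3)
(-204 + 273)*((2 + 9*t(-3)) + 259) = (-204 + 273)*((2 + 9*(-16/3)) + 259) = 69*((2 - 48) + 259) = 69*(-46 + 259) = 69*213 = 14697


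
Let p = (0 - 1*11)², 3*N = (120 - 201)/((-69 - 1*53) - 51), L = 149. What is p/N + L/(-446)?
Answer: 9332095/12042 ≈ 774.96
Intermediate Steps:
N = 27/173 (N = ((120 - 201)/((-69 - 1*53) - 51))/3 = (-81/((-69 - 53) - 51))/3 = (-81/(-122 - 51))/3 = (-81/(-173))/3 = (-81*(-1/173))/3 = (⅓)*(81/173) = 27/173 ≈ 0.15607)
p = 121 (p = (0 - 11)² = (-11)² = 121)
p/N + L/(-446) = 121/(27/173) + 149/(-446) = 121*(173/27) + 149*(-1/446) = 20933/27 - 149/446 = 9332095/12042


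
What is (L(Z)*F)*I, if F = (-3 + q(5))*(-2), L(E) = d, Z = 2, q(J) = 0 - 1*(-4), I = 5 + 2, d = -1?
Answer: 14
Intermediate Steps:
I = 7
q(J) = 4 (q(J) = 0 + 4 = 4)
L(E) = -1
F = -2 (F = (-3 + 4)*(-2) = 1*(-2) = -2)
(L(Z)*F)*I = -1*(-2)*7 = 2*7 = 14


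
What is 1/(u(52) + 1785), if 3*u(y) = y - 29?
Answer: 3/5378 ≈ 0.00055783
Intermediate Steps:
u(y) = -29/3 + y/3 (u(y) = (y - 29)/3 = (-29 + y)/3 = -29/3 + y/3)
1/(u(52) + 1785) = 1/((-29/3 + (⅓)*52) + 1785) = 1/((-29/3 + 52/3) + 1785) = 1/(23/3 + 1785) = 1/(5378/3) = 3/5378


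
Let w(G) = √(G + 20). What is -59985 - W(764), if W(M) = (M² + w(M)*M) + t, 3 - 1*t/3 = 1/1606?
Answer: -1068121689/1606 ≈ -6.6508e+5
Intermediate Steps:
w(G) = √(20 + G)
t = 14451/1606 (t = 9 - 3/1606 = 14451/1606 ≈ 8.9981)
W(M) = 14451/1606 + M² + M*√(20 + M) (W(M) = (M² + √(20 + M)*M) + 14451/1606 = (M² + M*√(20 + M)) + 14451/1606 = 14451/1606 + M² + M*√(20 + M))
-59985 - W(764) = -59985 - (14451/1606 + 764² + 764*√(20 + 764)) = -59985 - (14451/1606 + 583696 + 764*√784) = -59985 - (14451/1606 + 583696 + 764*28) = -59985 - (14451/1606 + 583696 + 21392) = -59985 - 1*971785779/1606 = -59985 - 971785779/1606 = -1068121689/1606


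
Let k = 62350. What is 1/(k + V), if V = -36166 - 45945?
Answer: -1/19761 ≈ -5.0605e-5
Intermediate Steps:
V = -82111
1/(k + V) = 1/(62350 - 82111) = 1/(-19761) = -1/19761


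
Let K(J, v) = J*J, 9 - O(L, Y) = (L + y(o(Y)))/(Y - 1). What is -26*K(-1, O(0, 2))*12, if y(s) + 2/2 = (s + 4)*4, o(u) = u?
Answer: -312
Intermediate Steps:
y(s) = 15 + 4*s (y(s) = -1 + (s + 4)*4 = -1 + (4 + s)*4 = -1 + (16 + 4*s) = 15 + 4*s)
O(L, Y) = 9 - (15 + L + 4*Y)/(-1 + Y) (O(L, Y) = 9 - (L + (15 + 4*Y))/(Y - 1) = 9 - (15 + L + 4*Y)/(-1 + Y))
K(J, v) = J²
-26*K(-1, O(0, 2))*12 = -26*(-1)²*12 = -26*1*12 = -26*12 = -1*312 = -312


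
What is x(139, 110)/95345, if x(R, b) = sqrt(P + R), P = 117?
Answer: 16/95345 ≈ 0.00016781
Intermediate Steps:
x(R, b) = sqrt(117 + R)
x(139, 110)/95345 = sqrt(117 + 139)/95345 = sqrt(256)*(1/95345) = 16*(1/95345) = 16/95345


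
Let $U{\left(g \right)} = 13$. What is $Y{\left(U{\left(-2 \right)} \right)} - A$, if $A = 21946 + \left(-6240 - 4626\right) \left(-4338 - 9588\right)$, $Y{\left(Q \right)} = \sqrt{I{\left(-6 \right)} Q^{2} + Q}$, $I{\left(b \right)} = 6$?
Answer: $-151341862 + \sqrt{1027} \approx -1.5134 \cdot 10^{8}$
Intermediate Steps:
$Y{\left(Q \right)} = \sqrt{Q + 6 Q^{2}}$ ($Y{\left(Q \right)} = \sqrt{6 Q^{2} + Q} = \sqrt{Q + 6 Q^{2}}$)
$A = 151341862$ ($A = 21946 - -151319916 = 21946 + 151319916 = 151341862$)
$Y{\left(U{\left(-2 \right)} \right)} - A = \sqrt{13 \left(1 + 6 \cdot 13\right)} - 151341862 = \sqrt{13 \left(1 + 78\right)} - 151341862 = \sqrt{13 \cdot 79} - 151341862 = \sqrt{1027} - 151341862 = -151341862 + \sqrt{1027}$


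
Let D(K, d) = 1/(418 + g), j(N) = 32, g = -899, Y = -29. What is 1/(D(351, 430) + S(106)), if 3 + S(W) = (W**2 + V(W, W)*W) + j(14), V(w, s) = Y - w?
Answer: -481/1464646 ≈ -0.00032841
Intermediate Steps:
V(w, s) = -29 - w
D(K, d) = -1/481 (D(K, d) = 1/(418 - 899) = 1/(-481) = -1/481)
S(W) = 29 + W**2 + W*(-29 - W) (S(W) = -3 + ((W**2 + (-29 - W)*W) + 32) = -3 + ((W**2 + W*(-29 - W)) + 32) = -3 + (32 + W**2 + W*(-29 - W)) = 29 + W**2 + W*(-29 - W))
1/(D(351, 430) + S(106)) = 1/(-1/481 + (29 - 29*106)) = 1/(-1/481 + (29 - 3074)) = 1/(-1/481 - 3045) = 1/(-1464646/481) = -481/1464646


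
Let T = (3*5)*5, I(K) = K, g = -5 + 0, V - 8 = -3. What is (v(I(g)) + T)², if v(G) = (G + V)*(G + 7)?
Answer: 5625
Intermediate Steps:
V = 5 (V = 8 - 3 = 5)
g = -5
v(G) = (5 + G)*(7 + G) (v(G) = (G + 5)*(G + 7) = (5 + G)*(7 + G))
T = 75 (T = 15*5 = 75)
(v(I(g)) + T)² = ((35 + (-5)² + 12*(-5)) + 75)² = ((35 + 25 - 60) + 75)² = (0 + 75)² = 75² = 5625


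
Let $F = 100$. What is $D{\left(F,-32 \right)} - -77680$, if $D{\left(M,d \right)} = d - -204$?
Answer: $77852$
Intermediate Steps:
$D{\left(M,d \right)} = 204 + d$ ($D{\left(M,d \right)} = d + 204 = 204 + d$)
$D{\left(F,-32 \right)} - -77680 = \left(204 - 32\right) - -77680 = 172 + 77680 = 77852$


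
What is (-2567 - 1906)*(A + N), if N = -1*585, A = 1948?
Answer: -6096699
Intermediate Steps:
N = -585
(-2567 - 1906)*(A + N) = (-2567 - 1906)*(1948 - 585) = -4473*1363 = -6096699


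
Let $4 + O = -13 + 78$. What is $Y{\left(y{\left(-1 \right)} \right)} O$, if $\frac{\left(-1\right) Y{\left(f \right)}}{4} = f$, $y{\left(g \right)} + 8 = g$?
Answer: $2196$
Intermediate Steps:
$y{\left(g \right)} = -8 + g$
$O = 61$ ($O = -4 + \left(-13 + 78\right) = -4 + 65 = 61$)
$Y{\left(f \right)} = - 4 f$
$Y{\left(y{\left(-1 \right)} \right)} O = - 4 \left(-8 - 1\right) 61 = \left(-4\right) \left(-9\right) 61 = 36 \cdot 61 = 2196$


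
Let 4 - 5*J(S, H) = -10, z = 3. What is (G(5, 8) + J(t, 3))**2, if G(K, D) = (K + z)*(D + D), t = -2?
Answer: 427716/25 ≈ 17109.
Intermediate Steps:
J(S, H) = 14/5 (J(S, H) = 4/5 - 1/5*(-10) = 4/5 + 2 = 14/5)
G(K, D) = 2*D*(3 + K) (G(K, D) = (K + 3)*(D + D) = (3 + K)*(2*D) = 2*D*(3 + K))
(G(5, 8) + J(t, 3))**2 = (2*8*(3 + 5) + 14/5)**2 = (2*8*8 + 14/5)**2 = (128 + 14/5)**2 = (654/5)**2 = 427716/25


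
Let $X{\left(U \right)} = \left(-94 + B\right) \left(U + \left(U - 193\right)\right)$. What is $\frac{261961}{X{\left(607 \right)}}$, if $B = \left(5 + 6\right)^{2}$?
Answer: $\frac{261961}{27567} \approx 9.5027$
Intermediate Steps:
$B = 121$ ($B = 11^{2} = 121$)
$X{\left(U \right)} = -5211 + 54 U$ ($X{\left(U \right)} = \left(-94 + 121\right) \left(U + \left(U - 193\right)\right) = 27 \left(U + \left(-193 + U\right)\right) = 27 \left(-193 + 2 U\right) = -5211 + 54 U$)
$\frac{261961}{X{\left(607 \right)}} = \frac{261961}{-5211 + 54 \cdot 607} = \frac{261961}{-5211 + 32778} = \frac{261961}{27567}$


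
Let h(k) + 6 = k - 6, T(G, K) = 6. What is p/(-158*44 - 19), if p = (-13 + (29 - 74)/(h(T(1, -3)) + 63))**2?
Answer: -68644/2516531 ≈ -0.027277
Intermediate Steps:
h(k) = -12 + k (h(k) = -6 + (k - 6) = -6 + (-6 + k) = -12 + k)
p = 68644/361 (p = (-13 + (29 - 74)/((-12 + 6) + 63))**2 = (-13 - 45/(-6 + 63))**2 = (-13 - 45/57)**2 = (-13 - 45*1/57)**2 = (-13 - 15/19)**2 = (-262/19)**2 = 68644/361 ≈ 190.15)
p/(-158*44 - 19) = 68644/(361*(-158*44 - 19)) = 68644/(361*(-6952 - 19)) = (68644/361)/(-6971) = (68644/361)*(-1/6971) = -68644/2516531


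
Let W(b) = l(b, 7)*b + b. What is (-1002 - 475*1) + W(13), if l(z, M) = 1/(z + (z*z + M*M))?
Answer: -338171/231 ≈ -1463.9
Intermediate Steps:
l(z, M) = 1/(z + M**2 + z**2) (l(z, M) = 1/(z + (z**2 + M**2)) = 1/(z + (M**2 + z**2)) = 1/(z + M**2 + z**2))
W(b) = b + b/(49 + b + b**2) (W(b) = b/(b + 7**2 + b**2) + b = b/(b + 49 + b**2) + b = b/(49 + b + b**2) + b = b + b/(49 + b + b**2))
(-1002 - 475*1) + W(13) = (-1002 - 475*1) + 13*(50 + 13 + 13**2)/(49 + 13 + 13**2) = (-1002 - 475) + 13*(50 + 13 + 169)/(49 + 13 + 169) = -1477 + 13*232/231 = -1477 + 13*(1/231)*232 = -1477 + 3016/231 = -338171/231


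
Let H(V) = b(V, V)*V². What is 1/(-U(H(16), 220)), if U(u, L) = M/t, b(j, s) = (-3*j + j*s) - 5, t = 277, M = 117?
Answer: -277/117 ≈ -2.3675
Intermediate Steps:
b(j, s) = -5 - 3*j + j*s
H(V) = V²*(-5 + V² - 3*V) (H(V) = (-5 - 3*V + V*V)*V² = (-5 - 3*V + V²)*V² = (-5 + V² - 3*V)*V² = V²*(-5 + V² - 3*V))
U(u, L) = 117/277
1/(-U(H(16), 220)) = 1/(-1*117/277) = 1/(-117/277) = -277/117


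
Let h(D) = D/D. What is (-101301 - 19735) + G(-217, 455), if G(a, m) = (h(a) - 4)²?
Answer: -121027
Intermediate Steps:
h(D) = 1
G(a, m) = 9 (G(a, m) = (1 - 4)² = (-3)² = 9)
(-101301 - 19735) + G(-217, 455) = (-101301 - 19735) + 9 = -121036 + 9 = -121027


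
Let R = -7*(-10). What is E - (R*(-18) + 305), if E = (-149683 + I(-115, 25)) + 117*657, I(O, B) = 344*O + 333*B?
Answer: -103094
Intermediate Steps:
I(O, B) = 333*B + 344*O
R = 70
E = -104049 (E = (-149683 + (333*25 + 344*(-115))) + 117*657 = (-149683 + (8325 - 39560)) + 76869 = (-149683 - 31235) + 76869 = -180918 + 76869 = -104049)
E - (R*(-18) + 305) = -104049 - (70*(-18) + 305) = -104049 - (-1260 + 305) = -104049 - 1*(-955) = -104049 + 955 = -103094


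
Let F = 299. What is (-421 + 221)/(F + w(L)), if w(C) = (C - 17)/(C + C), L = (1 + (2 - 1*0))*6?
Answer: -1440/2153 ≈ -0.66883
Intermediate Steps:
L = 18 (L = (1 + (2 + 0))*6 = (1 + 2)*6 = 3*6 = 18)
w(C) = (-17 + C)/(2*C) (w(C) = (-17 + C)/((2*C)) = (-17 + C)*(1/(2*C)) = (-17 + C)/(2*C))
(-421 + 221)/(F + w(L)) = (-421 + 221)/(299 + (1/2)*(-17 + 18)/18) = -200/(299 + (1/2)*(1/18)*1) = -200/(299 + 1/36) = -200/10765/36 = -200*36/10765 = -1440/2153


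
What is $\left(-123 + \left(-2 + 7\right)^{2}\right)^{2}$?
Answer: $9604$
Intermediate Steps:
$\left(-123 + \left(-2 + 7\right)^{2}\right)^{2} = \left(-123 + 5^{2}\right)^{2} = \left(-123 + 25\right)^{2} = \left(-98\right)^{2} = 9604$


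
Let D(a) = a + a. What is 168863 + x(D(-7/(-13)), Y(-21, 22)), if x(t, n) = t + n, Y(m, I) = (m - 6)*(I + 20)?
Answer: 2180491/13 ≈ 1.6773e+5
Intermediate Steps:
D(a) = 2*a
Y(m, I) = (-6 + m)*(20 + I)
x(t, n) = n + t
168863 + x(D(-7/(-13)), Y(-21, 22)) = 168863 + ((-120 - 6*22 + 20*(-21) + 22*(-21)) + 2*(-7/(-13))) = 168863 + ((-120 - 132 - 420 - 462) + 2*(-7*(-1/13))) = 168863 + (-1134 + 2*(7/13)) = 168863 + (-1134 + 14/13) = 168863 - 14728/13 = 2180491/13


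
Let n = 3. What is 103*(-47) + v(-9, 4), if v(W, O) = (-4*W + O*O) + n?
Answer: -4786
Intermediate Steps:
v(W, O) = 3 + O² - 4*W (v(W, O) = (-4*W + O*O) + 3 = (-4*W + O²) + 3 = (O² - 4*W) + 3 = 3 + O² - 4*W)
103*(-47) + v(-9, 4) = 103*(-47) + (3 + 4² - 4*(-9)) = -4841 + (3 + 16 + 36) = -4841 + 55 = -4786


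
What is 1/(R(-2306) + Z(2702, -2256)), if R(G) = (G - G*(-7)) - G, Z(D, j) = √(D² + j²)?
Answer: -8071/124086912 - √3097585/124086912 ≈ -7.9227e-5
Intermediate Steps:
R(G) = 7*G (R(G) = (G - (-7)*G) - G = (G + 7*G) - G = 8*G - G = 7*G)
1/(R(-2306) + Z(2702, -2256)) = 1/(7*(-2306) + √(2702² + (-2256)²)) = 1/(-16142 + √(7300804 + 5089536)) = 1/(-16142 + √12390340) = 1/(-16142 + 2*√3097585)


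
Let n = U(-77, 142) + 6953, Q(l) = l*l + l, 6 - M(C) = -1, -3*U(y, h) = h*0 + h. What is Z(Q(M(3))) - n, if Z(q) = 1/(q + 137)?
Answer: -3998378/579 ≈ -6905.7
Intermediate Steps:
U(y, h) = -h/3 (U(y, h) = -(h*0 + h)/3 = -(0 + h)/3 = -h/3)
M(C) = 7 (M(C) = 6 - 1*(-1) = 6 + 1 = 7)
Q(l) = l + l**2 (Q(l) = l**2 + l = l + l**2)
Z(q) = 1/(137 + q)
n = 20717/3 (n = -1/3*142 + 6953 = -142/3 + 6953 = 20717/3 ≈ 6905.7)
Z(Q(M(3))) - n = 1/(137 + 7*(1 + 7)) - 1*20717/3 = 1/(137 + 7*8) - 20717/3 = 1/(137 + 56) - 20717/3 = 1/193 - 20717/3 = -3998378/579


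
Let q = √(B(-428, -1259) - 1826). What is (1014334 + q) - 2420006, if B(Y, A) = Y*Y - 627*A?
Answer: -1405672 + 17*√3359 ≈ -1.4047e+6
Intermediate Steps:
B(Y, A) = Y² - 627*A
q = 17*√3359 (q = √(((-428)² - 627*(-1259)) - 1826) = √((183184 + 789393) - 1826) = √(972577 - 1826) = √970751 = 17*√3359 ≈ 985.27)
(1014334 + q) - 2420006 = (1014334 + 17*√3359) - 2420006 = -1405672 + 17*√3359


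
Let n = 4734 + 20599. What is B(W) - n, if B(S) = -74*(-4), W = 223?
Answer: -25037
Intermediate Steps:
B(S) = 296
n = 25333
B(W) - n = 296 - 1*25333 = 296 - 25333 = -25037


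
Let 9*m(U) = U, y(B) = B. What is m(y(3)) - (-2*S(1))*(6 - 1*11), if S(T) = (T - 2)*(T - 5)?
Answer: -119/3 ≈ -39.667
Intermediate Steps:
S(T) = (-5 + T)*(-2 + T) (S(T) = (-2 + T)*(-5 + T) = (-5 + T)*(-2 + T))
m(U) = U/9
m(y(3)) - (-2*S(1))*(6 - 1*11) = (1/9)*3 - (-2*(10 + 1**2 - 7*1))*(6 - 1*11) = 1/3 - (-2*(10 + 1 - 7))*(6 - 11) = 1/3 - (-2*4)*(-5) = 1/3 - (-8)*(-5) = 1/3 - 1*40 = 1/3 - 40 = -119/3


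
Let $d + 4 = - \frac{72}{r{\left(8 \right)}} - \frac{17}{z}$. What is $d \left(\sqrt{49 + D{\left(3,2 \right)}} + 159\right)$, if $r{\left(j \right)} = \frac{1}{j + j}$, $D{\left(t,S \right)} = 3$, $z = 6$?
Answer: $- \frac{368509}{2} - \frac{6953 \sqrt{13}}{3} \approx -1.9261 \cdot 10^{5}$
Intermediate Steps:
$r{\left(j \right)} = \frac{1}{2 j}$
$d = - \frac{6953}{6}$ ($d = -4 - \left(1152 + \frac{17}{6}\right) = -4 - \left(\frac{17}{6} + \frac{72}{\frac{1}{2} \cdot \frac{1}{8}}\right) = -4 - \left(\frac{17}{6} + 72 \frac{1}{\frac{1}{16}}\right) = -4 - \frac{6929}{6} = - \frac{6953}{6} \approx -1158.8$)
$d \left(\sqrt{49 + D{\left(3,2 \right)}} + 159\right) = - \frac{6953 \left(\sqrt{49 + 3} + 159\right)}{6} = - \frac{6953 \left(\sqrt{52} + 159\right)}{6} = - \frac{6953 \left(2 \sqrt{13} + 159\right)}{6} = - \frac{6953 \left(159 + 2 \sqrt{13}\right)}{6} = - \frac{368509}{2} - \frac{6953 \sqrt{13}}{3}$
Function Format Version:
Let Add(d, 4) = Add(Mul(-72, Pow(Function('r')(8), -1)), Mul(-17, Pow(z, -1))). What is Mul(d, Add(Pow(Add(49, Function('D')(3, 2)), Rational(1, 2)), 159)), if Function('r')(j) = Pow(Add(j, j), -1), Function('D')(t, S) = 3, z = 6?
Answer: Add(Rational(-368509, 2), Mul(Rational(-6953, 3), Pow(13, Rational(1, 2)))) ≈ -1.9261e+5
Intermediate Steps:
Function('r')(j) = Mul(Rational(1, 2), Pow(j, -1)) (Function('r')(j) = Pow(Mul(2, j), -1) = Mul(Rational(1, 2), Pow(j, -1)))
d = Rational(-6953, 6) (d = Add(-4, Add(Mul(-72, Pow(Mul(Rational(1, 2), Pow(8, -1)), -1)), Mul(-17, Pow(6, -1)))) = Add(-4, Add(Mul(-72, Pow(Mul(Rational(1, 2), Rational(1, 8)), -1)), Mul(-17, Rational(1, 6)))) = Add(-4, Add(Mul(-72, Pow(Rational(1, 16), -1)), Rational(-17, 6))) = Add(-4, Add(Mul(-72, 16), Rational(-17, 6))) = Add(-4, Add(-1152, Rational(-17, 6))) = Add(-4, Rational(-6929, 6)) = Rational(-6953, 6) ≈ -1158.8)
Mul(d, Add(Pow(Add(49, Function('D')(3, 2)), Rational(1, 2)), 159)) = Mul(Rational(-6953, 6), Add(Pow(Add(49, 3), Rational(1, 2)), 159)) = Mul(Rational(-6953, 6), Add(Pow(52, Rational(1, 2)), 159)) = Mul(Rational(-6953, 6), Add(Mul(2, Pow(13, Rational(1, 2))), 159)) = Mul(Rational(-6953, 6), Add(159, Mul(2, Pow(13, Rational(1, 2))))) = Add(Rational(-368509, 2), Mul(Rational(-6953, 3), Pow(13, Rational(1, 2))))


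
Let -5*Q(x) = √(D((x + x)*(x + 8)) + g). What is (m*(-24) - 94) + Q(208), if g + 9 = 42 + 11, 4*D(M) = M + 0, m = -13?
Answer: 218 - 2*√5627/5 ≈ 187.99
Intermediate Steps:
D(M) = M/4 (D(M) = (M + 0)/4 = M/4)
g = 44 (g = -9 + (42 + 11) = -9 + 53 = 44)
Q(x) = -√(44 + x*(8 + x)/2)/5 (Q(x) = -√(((x + x)*(x + 8))/4 + 44)/5 = -√(((2*x)*(8 + x))/4 + 44)/5 = -√((2*x*(8 + x))/4 + 44)/5 = -√(x*(8 + x)/2 + 44)/5 = -√(44 + x*(8 + x)/2)/5)
(m*(-24) - 94) + Q(208) = (-13*(-24) - 94) - √2*√(88 + 208*(8 + 208))/10 = (312 - 94) - √2*√(88 + 208*216)/10 = 218 - √2*√(88 + 44928)/10 = 218 - √2*√45016/10 = 218 - √2*2*√11254/10 = 218 - 2*√5627/5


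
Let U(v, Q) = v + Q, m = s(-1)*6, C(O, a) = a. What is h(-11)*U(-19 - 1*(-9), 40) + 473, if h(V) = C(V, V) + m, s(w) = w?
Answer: -37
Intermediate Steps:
m = -6 (m = -1*6 = -6)
h(V) = -6 + V (h(V) = V - 6 = -6 + V)
U(v, Q) = Q + v
h(-11)*U(-19 - 1*(-9), 40) + 473 = (-6 - 11)*(40 + (-19 - 1*(-9))) + 473 = -17*(40 + (-19 + 9)) + 473 = -17*(40 - 10) + 473 = -17*30 + 473 = -510 + 473 = -37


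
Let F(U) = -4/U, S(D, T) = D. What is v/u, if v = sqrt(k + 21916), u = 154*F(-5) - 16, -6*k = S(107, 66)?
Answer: 5*sqrt(788334)/3216 ≈ 1.3804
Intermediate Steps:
k = -107/6 (k = -1/6*107 = -107/6 ≈ -17.833)
u = 536/5 (u = 154*(-4/(-5)) - 16 = 154*(-4*(-1/5)) - 16 = 154*(4/5) - 16 = 616/5 - 16 = 536/5 ≈ 107.20)
v = sqrt(788334)/6 (v = sqrt(-107/6 + 21916) = sqrt(131389/6) = sqrt(788334)/6 ≈ 147.98)
v/u = (sqrt(788334)/6)/(536/5) = (sqrt(788334)/6)*(5/536) = 5*sqrt(788334)/3216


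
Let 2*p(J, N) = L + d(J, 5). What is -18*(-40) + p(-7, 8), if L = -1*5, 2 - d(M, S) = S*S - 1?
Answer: 1413/2 ≈ 706.50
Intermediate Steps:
d(M, S) = 3 - S**2 (d(M, S) = 2 - (S*S - 1) = 2 - (S**2 - 1) = 2 - (-1 + S**2) = 2 + (1 - S**2) = 3 - S**2)
L = -5
p(J, N) = -27/2 (p(J, N) = (-5 + (3 - 1*5**2))/2 = (-5 + (3 - 1*25))/2 = (-5 + (3 - 25))/2 = (-5 - 22)/2 = (1/2)*(-27) = -27/2)
-18*(-40) + p(-7, 8) = -18*(-40) - 27/2 = 720 - 27/2 = 1413/2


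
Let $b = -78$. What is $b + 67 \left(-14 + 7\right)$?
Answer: $-547$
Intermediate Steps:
$b + 67 \left(-14 + 7\right) = -78 + 67 \left(-14 + 7\right) = -78 + 67 \left(-7\right) = -78 - 469 = -547$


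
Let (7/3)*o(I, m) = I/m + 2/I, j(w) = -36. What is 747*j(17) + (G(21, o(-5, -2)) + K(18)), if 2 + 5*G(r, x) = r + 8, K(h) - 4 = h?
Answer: -134323/5 ≈ -26865.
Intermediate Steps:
K(h) = 4 + h
o(I, m) = 6/(7*I) + 3*I/(7*m) (o(I, m) = 3*(I/m + 2/I)/7 = 3*(2/I + I/m)/7 = 6/(7*I) + 3*I/(7*m))
G(r, x) = 6/5 + r/5 (G(r, x) = -2/5 + (r + 8)/5 = -2/5 + (8 + r)/5 = -2/5 + (8/5 + r/5) = 6/5 + r/5)
747*j(17) + (G(21, o(-5, -2)) + K(18)) = 747*(-36) + ((6/5 + (1/5)*21) + (4 + 18)) = -26892 + ((6/5 + 21/5) + 22) = -26892 + (27/5 + 22) = -26892 + 137/5 = -134323/5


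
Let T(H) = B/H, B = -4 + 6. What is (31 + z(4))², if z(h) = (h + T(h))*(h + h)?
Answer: 4489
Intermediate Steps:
B = 2
T(H) = 2/H
z(h) = 2*h*(h + 2/h) (z(h) = (h + 2/h)*(h + h) = (h + 2/h)*(2*h) = 2*h*(h + 2/h))
(31 + z(4))² = (31 + (4 + 2*4²))² = (31 + (4 + 2*16))² = (31 + (4 + 32))² = (31 + 36)² = 67² = 4489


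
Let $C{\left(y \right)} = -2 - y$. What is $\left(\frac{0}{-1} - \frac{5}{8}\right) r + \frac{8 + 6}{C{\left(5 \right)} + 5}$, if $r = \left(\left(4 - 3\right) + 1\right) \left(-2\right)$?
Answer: $- \frac{9}{2} \approx -4.5$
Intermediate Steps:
$r = -4$ ($r = \left(1 + 1\right) \left(-2\right) = 2 \left(-2\right) = -4$)
$\left(\frac{0}{-1} - \frac{5}{8}\right) r + \frac{8 + 6}{C{\left(5 \right)} + 5} = \left(\frac{0}{-1} - \frac{5}{8}\right) \left(-4\right) + \frac{8 + 6}{\left(-2 - 5\right) + 5} = \left(0 \left(-1\right) - \frac{5}{8}\right) \left(-4\right) + \frac{14}{\left(-2 - 5\right) + 5} = \left(0 - \frac{5}{8}\right) \left(-4\right) + \frac{14}{-7 + 5} = \left(- \frac{5}{8}\right) \left(-4\right) + \frac{14}{-2} = \frac{5}{2} + 14 \left(- \frac{1}{2}\right) = \frac{5}{2} - 7 = - \frac{9}{2}$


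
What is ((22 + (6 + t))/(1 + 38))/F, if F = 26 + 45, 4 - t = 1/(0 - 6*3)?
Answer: 577/49842 ≈ 0.011577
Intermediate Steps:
t = 73/18 (t = 4 - 1/(0 - 6*3) = 4 - 1/(0 - 18) = 4 - 1/(-18) = 4 - 1*(-1/18) = 4 + 1/18 = 73/18 ≈ 4.0556)
F = 71
((22 + (6 + t))/(1 + 38))/F = ((22 + (6 + 73/18))/(1 + 38))/71 = ((22 + 181/18)/39)*(1/71) = ((577/18)*(1/39))*(1/71) = (577/702)*(1/71) = 577/49842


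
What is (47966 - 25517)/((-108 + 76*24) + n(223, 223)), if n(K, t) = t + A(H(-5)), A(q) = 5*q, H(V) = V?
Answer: 7483/638 ≈ 11.729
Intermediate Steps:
n(K, t) = -25 + t (n(K, t) = t + 5*(-5) = t - 25 = -25 + t)
(47966 - 25517)/((-108 + 76*24) + n(223, 223)) = (47966 - 25517)/((-108 + 76*24) + (-25 + 223)) = 22449/((-108 + 1824) + 198) = 22449/(1716 + 198) = 22449/1914 = 22449*(1/1914) = 7483/638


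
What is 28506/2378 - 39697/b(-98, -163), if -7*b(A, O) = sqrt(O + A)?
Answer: 14253/1189 - 277879*I*sqrt(29)/87 ≈ 11.987 - 17200.0*I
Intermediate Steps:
b(A, O) = -sqrt(A + O)/7 (b(A, O) = -sqrt(O + A)/7 = -sqrt(A + O)/7)
28506/2378 - 39697/b(-98, -163) = 28506/2378 - 39697*(-7/sqrt(-98 - 163)) = 28506*(1/2378) - 39697*7*I*sqrt(29)/87 = 14253/1189 - 39697*7*I*sqrt(29)/87 = 14253/1189 - 277879*I*sqrt(29)/87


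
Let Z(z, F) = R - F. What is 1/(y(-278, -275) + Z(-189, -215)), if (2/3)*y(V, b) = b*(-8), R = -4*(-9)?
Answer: 1/3551 ≈ 0.00028161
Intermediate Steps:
R = 36
y(V, b) = -12*b (y(V, b) = 3*(b*(-8))/2 = 3*(-8*b)/2 = -12*b)
Z(z, F) = 36 - F
1/(y(-278, -275) + Z(-189, -215)) = 1/(-12*(-275) + (36 - 1*(-215))) = 1/(3300 + (36 + 215)) = 1/(3300 + 251) = 1/3551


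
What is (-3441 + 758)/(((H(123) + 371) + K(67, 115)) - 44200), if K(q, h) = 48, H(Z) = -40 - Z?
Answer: 2683/43944 ≈ 0.061055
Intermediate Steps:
(-3441 + 758)/(((H(123) + 371) + K(67, 115)) - 44200) = (-3441 + 758)/((((-40 - 1*123) + 371) + 48) - 44200) = -2683/((((-40 - 123) + 371) + 48) - 44200) = -2683/(((-163 + 371) + 48) - 44200) = -2683/((208 + 48) - 44200) = -2683/(256 - 44200) = -2683/(-43944) = -2683*(-1/43944) = 2683/43944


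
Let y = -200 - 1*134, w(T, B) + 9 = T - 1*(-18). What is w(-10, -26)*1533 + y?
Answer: -1867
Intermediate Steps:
w(T, B) = 9 + T (w(T, B) = -9 + (T - 1*(-18)) = -9 + (T + 18) = -9 + (18 + T) = 9 + T)
y = -334 (y = -200 - 134 = -334)
w(-10, -26)*1533 + y = (9 - 10)*1533 - 334 = -1*1533 - 334 = -1533 - 334 = -1867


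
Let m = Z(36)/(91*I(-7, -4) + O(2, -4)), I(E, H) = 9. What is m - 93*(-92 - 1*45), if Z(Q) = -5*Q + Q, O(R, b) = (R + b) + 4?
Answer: 10460217/821 ≈ 12741.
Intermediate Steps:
O(R, b) = 4 + R + b
Z(Q) = -4*Q
m = -144/821 (m = (-4*36)/(91*9 + (4 + 2 - 4)) = -144/(819 + 2) = -144/821 ≈ -0.17540)
m - 93*(-92 - 1*45) = -144/821 - 93*(-92 - 1*45) = -144/821 - 93*(-92 - 45) = -144/821 - 93*(-137) = -144/821 - 1*(-12741) = -144/821 + 12741 = 10460217/821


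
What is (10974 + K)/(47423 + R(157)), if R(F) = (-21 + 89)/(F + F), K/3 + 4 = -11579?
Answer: -248845/496363 ≈ -0.50134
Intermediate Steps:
K = -34749 (K = -12 + 3*(-11579) = -12 - 34737 = -34749)
R(F) = 34/F (R(F) = 68/((2*F)) = 68*(1/(2*F)) = 34/F)
(10974 + K)/(47423 + R(157)) = (10974 - 34749)/(47423 + 34/157) = -23775/(47423 + 34*(1/157)) = -23775/(47423 + 34/157) = -23775/7445445/157 = -23775*157/7445445 = -248845/496363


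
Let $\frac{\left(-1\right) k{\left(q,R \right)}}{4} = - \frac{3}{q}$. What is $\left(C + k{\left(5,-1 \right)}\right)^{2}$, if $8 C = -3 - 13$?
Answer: $\frac{4}{25} \approx 0.16$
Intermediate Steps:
$k{\left(q,R \right)} = \frac{12}{q}$ ($k{\left(q,R \right)} = - 4 \left(- \frac{3}{q}\right) = \frac{12}{q}$)
$C = -2$ ($C = \frac{-3 - 13}{8} = \frac{1}{8} \left(-16\right) = -2$)
$\left(C + k{\left(5,-1 \right)}\right)^{2} = \left(-2 + \frac{12}{5}\right)^{2} = \left(\frac{2}{5}\right)^{2} = \frac{4}{25}$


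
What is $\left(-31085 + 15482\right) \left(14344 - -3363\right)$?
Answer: $-276282321$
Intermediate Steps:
$\left(-31085 + 15482\right) \left(14344 - -3363\right) = - 15603 \left(14344 + 3363\right) = \left(-15603\right) 17707 = -276282321$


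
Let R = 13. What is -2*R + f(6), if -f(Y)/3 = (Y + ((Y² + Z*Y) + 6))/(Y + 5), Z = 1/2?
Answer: -439/11 ≈ -39.909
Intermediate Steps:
Z = ½ ≈ 0.50000
f(Y) = -3*(6 + Y² + 3*Y/2)/(5 + Y) (f(Y) = -3*(Y + ((Y² + Y/2) + 6))/(Y + 5) = -3*(Y + (6 + Y² + Y/2))/(5 + Y) = -3*(6 + Y² + 3*Y/2)/(5 + Y))
-2*R + f(6) = -2*13 + 3*(-12 - 3*6 - 2*6²)/(2*(5 + 6)) = -26 + (3/2)*(-12 - 18 - 2*36)/11 = -26 + (3/2)*(1/11)*(-12 - 18 - 72) = -26 + (3/2)*(1/11)*(-102) = -26 - 153/11 = -439/11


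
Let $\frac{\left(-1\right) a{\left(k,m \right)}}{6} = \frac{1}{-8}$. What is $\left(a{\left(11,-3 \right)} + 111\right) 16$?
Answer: $1788$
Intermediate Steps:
$a{\left(k,m \right)} = \frac{3}{4}$ ($a{\left(k,m \right)} = - \frac{6}{-8} = \left(-6\right) \left(- \frac{1}{8}\right) = \frac{3}{4}$)
$\left(a{\left(11,-3 \right)} + 111\right) 16 = \left(\frac{3}{4} + 111\right) 16 = \frac{447}{4} \cdot 16 = 1788$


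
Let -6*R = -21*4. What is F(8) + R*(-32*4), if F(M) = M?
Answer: -1784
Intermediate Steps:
R = 14 (R = -(-7)*4/2 = -1/6*(-84) = 14)
F(8) + R*(-32*4) = 8 + 14*(-32*4) = 8 + 14*(-128) = 8 - 1792 = -1784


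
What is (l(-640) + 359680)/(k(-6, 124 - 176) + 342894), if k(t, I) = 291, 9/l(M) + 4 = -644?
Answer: 25896959/24709320 ≈ 1.0481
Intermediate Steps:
l(M) = -1/72 (l(M) = 9/(-4 - 644) = 9/(-648) = 9*(-1/648) = -1/72)
(l(-640) + 359680)/(k(-6, 124 - 176) + 342894) = (-1/72 + 359680)/(291 + 342894) = (25896959/72)/343185 = (25896959/72)*(1/343185) = 25896959/24709320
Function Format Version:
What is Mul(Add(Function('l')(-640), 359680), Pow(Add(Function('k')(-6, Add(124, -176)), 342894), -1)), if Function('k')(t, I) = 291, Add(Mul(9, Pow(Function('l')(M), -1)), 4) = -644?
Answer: Rational(25896959, 24709320) ≈ 1.0481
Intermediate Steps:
Function('l')(M) = Rational(-1, 72) (Function('l')(M) = Mul(9, Pow(Add(-4, -644), -1)) = Mul(9, Pow(-648, -1)) = Mul(9, Rational(-1, 648)) = Rational(-1, 72))
Mul(Add(Function('l')(-640), 359680), Pow(Add(Function('k')(-6, Add(124, -176)), 342894), -1)) = Mul(Add(Rational(-1, 72), 359680), Pow(Add(291, 342894), -1)) = Mul(Rational(25896959, 72), Pow(343185, -1)) = Mul(Rational(25896959, 72), Rational(1, 343185)) = Rational(25896959, 24709320)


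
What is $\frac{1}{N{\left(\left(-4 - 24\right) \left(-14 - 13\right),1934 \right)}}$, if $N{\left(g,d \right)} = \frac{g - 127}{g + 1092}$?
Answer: $\frac{1848}{629} \approx 2.938$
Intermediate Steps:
$N{\left(g,d \right)} = \frac{-127 + g}{1092 + g}$
$\frac{1}{N{\left(\left(-4 - 24\right) \left(-14 - 13\right),1934 \right)}} = \frac{1}{\frac{1}{1092 + \left(-4 - 24\right) \left(-14 - 13\right)} \left(-127 + \left(-4 - 24\right) \left(-14 - 13\right)\right)} = \frac{1}{\frac{1}{1092 - 28 \left(-14 - 13\right)} \left(-127 - 28 \left(-14 - 13\right)\right)} = \frac{1}{\frac{1}{1092 - -756} \left(-127 - -756\right)} = \frac{1}{\frac{1}{1092 + 756} \left(-127 + 756\right)} = \frac{1}{\frac{1}{1848} \cdot 629} = \frac{1}{\frac{629}{1848}} = \frac{1848}{629}$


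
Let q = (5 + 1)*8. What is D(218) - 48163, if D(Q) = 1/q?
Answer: -2311823/48 ≈ -48163.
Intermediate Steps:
q = 48 (q = 6*8 = 48)
D(Q) = 1/48
D(218) - 48163 = 1/48 - 48163 = -2311823/48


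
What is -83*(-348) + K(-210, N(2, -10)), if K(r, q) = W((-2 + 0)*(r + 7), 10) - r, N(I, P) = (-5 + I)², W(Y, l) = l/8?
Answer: 116381/4 ≈ 29095.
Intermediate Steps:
W(Y, l) = l/8 (W(Y, l) = l*(⅛) = l/8)
K(r, q) = 5/4 - r (K(r, q) = (⅛)*10 - r = 5/4 - r)
-83*(-348) + K(-210, N(2, -10)) = -83*(-348) + (5/4 - 1*(-210)) = 28884 + (5/4 + 210) = 28884 + 845/4 = 116381/4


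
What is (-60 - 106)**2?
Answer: 27556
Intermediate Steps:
(-60 - 106)**2 = (-166)**2 = 27556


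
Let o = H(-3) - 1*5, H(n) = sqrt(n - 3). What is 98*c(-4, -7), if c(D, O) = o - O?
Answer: 196 + 98*I*sqrt(6) ≈ 196.0 + 240.05*I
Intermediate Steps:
H(n) = sqrt(-3 + n)
o = -5 + I*sqrt(6) (o = sqrt(-3 - 3) - 1*5 = sqrt(-6) - 5 = I*sqrt(6) - 5 = -5 + I*sqrt(6) ≈ -5.0 + 2.4495*I)
c(D, O) = -5 - O + I*sqrt(6) (c(D, O) = (-5 + I*sqrt(6)) - O = -5 - O + I*sqrt(6))
98*c(-4, -7) = 98*(-5 - 1*(-7) + I*sqrt(6)) = 98*(-5 + 7 + I*sqrt(6)) = 98*(2 + I*sqrt(6)) = 196 + 98*I*sqrt(6)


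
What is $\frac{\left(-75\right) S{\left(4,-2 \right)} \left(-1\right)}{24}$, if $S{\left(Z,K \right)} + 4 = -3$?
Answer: $- \frac{175}{8} \approx -21.875$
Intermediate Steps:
$S{\left(Z,K \right)} = -7$ ($S{\left(Z,K \right)} = -4 - 3 = -7$)
$\frac{\left(-75\right) S{\left(4,-2 \right)} \left(-1\right)}{24} = \frac{\left(-75\right) \left(\left(-7\right) \left(-1\right)\right)}{24} = \left(-75\right) 7 \cdot \frac{1}{24} = \left(-525\right) \frac{1}{24} = - \frac{175}{8}$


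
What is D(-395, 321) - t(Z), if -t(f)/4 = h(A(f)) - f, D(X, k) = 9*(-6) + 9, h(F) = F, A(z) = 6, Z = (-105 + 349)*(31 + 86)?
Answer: -114213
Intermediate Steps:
Z = 28548 (Z = 244*117 = 28548)
D(X, k) = -45 (D(X, k) = -54 + 9 = -45)
t(f) = -24 + 4*f (t(f) = -4*(6 - f) = -24 + 4*f)
D(-395, 321) - t(Z) = -45 - (-24 + 4*28548) = -45 - (-24 + 114192) = -45 - 1*114168 = -45 - 114168 = -114213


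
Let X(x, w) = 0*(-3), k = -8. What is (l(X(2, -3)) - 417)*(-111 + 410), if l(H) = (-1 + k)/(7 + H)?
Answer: -875472/7 ≈ -1.2507e+5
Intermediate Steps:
X(x, w) = 0
l(H) = -9/(7 + H) (l(H) = (-1 - 8)/(7 + H) = -9/(7 + H))
(l(X(2, -3)) - 417)*(-111 + 410) = (-9/(7 + 0) - 417)*(-111 + 410) = (-9/7 - 417)*299 = -2928/7*299 = -875472/7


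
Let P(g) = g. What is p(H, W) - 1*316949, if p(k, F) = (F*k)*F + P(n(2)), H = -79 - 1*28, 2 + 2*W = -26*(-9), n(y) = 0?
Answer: -1756741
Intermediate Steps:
W = 116 (W = -1 + (-26*(-9))/2 = -1 + (½)*234 = -1 + 117 = 116)
H = -107 (H = -79 - 28 = -107)
p(k, F) = k*F² (p(k, F) = (F*k)*F + 0 = k*F² + 0 = k*F²)
p(H, W) - 1*316949 = -107*116² - 1*316949 = -107*13456 - 316949 = -1439792 - 316949 = -1756741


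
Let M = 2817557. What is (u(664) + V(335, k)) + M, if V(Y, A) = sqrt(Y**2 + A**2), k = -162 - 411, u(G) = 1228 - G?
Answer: 2818121 + sqrt(440554) ≈ 2.8188e+6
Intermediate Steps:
k = -573
V(Y, A) = sqrt(A**2 + Y**2)
(u(664) + V(335, k)) + M = ((1228 - 1*664) + sqrt((-573)**2 + 335**2)) + 2817557 = ((1228 - 664) + sqrt(328329 + 112225)) + 2817557 = (564 + sqrt(440554)) + 2817557 = 2818121 + sqrt(440554)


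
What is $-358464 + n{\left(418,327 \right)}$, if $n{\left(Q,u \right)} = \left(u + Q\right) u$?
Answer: $-114849$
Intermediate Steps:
$n{\left(Q,u \right)} = u \left(Q + u\right)$ ($n{\left(Q,u \right)} = \left(Q + u\right) u = u \left(Q + u\right)$)
$-358464 + n{\left(418,327 \right)} = -358464 + 327 \left(418 + 327\right) = -358464 + 327 \cdot 745 = -358464 + 243615 = -114849$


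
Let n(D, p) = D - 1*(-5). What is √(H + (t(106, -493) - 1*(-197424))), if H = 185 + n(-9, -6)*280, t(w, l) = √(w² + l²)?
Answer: √(196489 + √254285) ≈ 443.84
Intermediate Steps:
n(D, p) = 5 + D (n(D, p) = D + 5 = 5 + D)
t(w, l) = √(l² + w²)
H = -935 (H = 185 + (5 - 9)*280 = 185 - 4*280 = 185 - 1120 = -935)
√(H + (t(106, -493) - 1*(-197424))) = √(-935 + (√((-493)² + 106²) - 1*(-197424))) = √(-935 + (√(243049 + 11236) + 197424)) = √(-935 + (√254285 + 197424)) = √(-935 + (197424 + √254285)) = √(196489 + √254285)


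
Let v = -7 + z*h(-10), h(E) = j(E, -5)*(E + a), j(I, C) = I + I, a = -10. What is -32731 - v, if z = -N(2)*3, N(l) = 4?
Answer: -27924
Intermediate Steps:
j(I, C) = 2*I
h(E) = 2*E*(-10 + E) (h(E) = (2*E)*(E - 10) = (2*E)*(-10 + E) = 2*E*(-10 + E))
z = -12 (z = -1*4*3 = -4*3 = -12)
v = -4807 (v = -7 - 24*(-10)*(-10 - 10) = -7 - 24*(-10)*(-20) = -7 - 12*400 = -7 - 4800 = -4807)
-32731 - v = -32731 - 1*(-4807) = -32731 + 4807 = -27924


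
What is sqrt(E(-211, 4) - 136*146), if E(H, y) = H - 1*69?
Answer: 2*I*sqrt(5034) ≈ 141.9*I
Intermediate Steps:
E(H, y) = -69 + H (E(H, y) = H - 69 = -69 + H)
sqrt(E(-211, 4) - 136*146) = sqrt((-69 - 211) - 136*146) = sqrt(-280 - 19856) = sqrt(-20136) = 2*I*sqrt(5034)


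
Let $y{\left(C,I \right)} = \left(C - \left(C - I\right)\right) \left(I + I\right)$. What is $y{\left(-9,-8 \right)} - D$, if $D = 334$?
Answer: $-206$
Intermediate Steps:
$y{\left(C,I \right)} = 2 I^{2}$ ($y{\left(C,I \right)} = I 2 I = 2 I^{2}$)
$y{\left(-9,-8 \right)} - D = 2 \left(-8\right)^{2} - 334 = 2 \cdot 64 - 334 = 128 - 334 = -206$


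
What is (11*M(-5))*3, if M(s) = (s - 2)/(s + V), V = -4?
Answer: 77/3 ≈ 25.667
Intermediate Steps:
M(s) = (-2 + s)/(-4 + s) (M(s) = (s - 2)/(s - 4) = (-2 + s)/(-4 + s))
(11*M(-5))*3 = (11*((-2 - 5)/(-4 - 5)))*3 = (11*(-7/(-9)))*3 = (11*(-⅑*(-7)))*3 = (11*(7/9))*3 = (77/9)*3 = 77/3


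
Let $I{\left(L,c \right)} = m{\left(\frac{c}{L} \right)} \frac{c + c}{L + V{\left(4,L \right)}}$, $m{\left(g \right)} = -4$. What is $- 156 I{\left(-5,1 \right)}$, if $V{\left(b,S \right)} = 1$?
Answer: $-312$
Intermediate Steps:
$I{\left(L,c \right)} = - \frac{8 c}{1 + L}$ ($I{\left(L,c \right)} = - 4 \frac{c + c}{L + 1} = - 4 \frac{2 c}{1 + L} = - \frac{8 c}{1 + L}$)
$- 156 I{\left(-5,1 \right)} = - 156 \left(\left(-8\right) 1 \frac{1}{1 - 5}\right) = - 156 \left(\left(-8\right) 1 \frac{1}{-4}\right) = - 156 \left(\left(-8\right) 1 \left(- \frac{1}{4}\right)\right) = \left(-156\right) 2 = -312$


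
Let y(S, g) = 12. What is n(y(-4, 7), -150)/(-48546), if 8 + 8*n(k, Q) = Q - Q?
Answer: 1/48546 ≈ 2.0599e-5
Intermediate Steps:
n(k, Q) = -1 (n(k, Q) = -1 + (Q - Q)/8 = -1 + (⅛)*0 = -1 + 0 = -1)
n(y(-4, 7), -150)/(-48546) = -1/(-48546) = -1*(-1/48546) = 1/48546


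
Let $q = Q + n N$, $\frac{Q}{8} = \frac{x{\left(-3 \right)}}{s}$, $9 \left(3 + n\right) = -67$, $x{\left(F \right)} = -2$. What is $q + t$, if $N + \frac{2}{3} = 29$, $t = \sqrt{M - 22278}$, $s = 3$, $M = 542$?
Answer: $- \frac{8134}{27} + 2 i \sqrt{5434} \approx -301.26 + 147.43 i$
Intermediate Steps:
$t = 2 i \sqrt{5434}$ ($t = \sqrt{542 - 22278} = \sqrt{-21736} = 2 i \sqrt{5434} \approx 147.43 i$)
$n = - \frac{94}{9}$ ($n = -3 + \frac{1}{9} \left(-67\right) = -3 - \frac{67}{9} = - \frac{94}{9} \approx -10.444$)
$Q = - \frac{16}{3}$ ($Q = 8 \left(- \frac{2}{3}\right) = - \frac{16}{3} \approx -5.3333$)
$N = \frac{85}{3}$ ($N = - \frac{2}{3} + 29 = \frac{85}{3} \approx 28.333$)
$q = - \frac{8134}{27}$ ($q = - \frac{16}{3} - \frac{7990}{27} = - \frac{8134}{27} \approx -301.26$)
$q + t = - \frac{8134}{27} + 2 i \sqrt{5434}$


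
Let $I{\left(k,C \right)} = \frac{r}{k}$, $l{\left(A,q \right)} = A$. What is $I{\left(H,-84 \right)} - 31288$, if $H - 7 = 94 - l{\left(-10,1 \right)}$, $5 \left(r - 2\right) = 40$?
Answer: $- \frac{3472958}{111} \approx -31288.0$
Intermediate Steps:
$r = 10$ ($r = 2 + \frac{1}{5} \cdot 40 = 2 + 8 = 10$)
$H = 111$ ($H = 7 + \left(94 - -10\right) = 7 + \left(94 + 10\right) = 7 + 104 = 111$)
$I{\left(k,C \right)} = \frac{10}{k}$
$I{\left(H,-84 \right)} - 31288 = \frac{10}{111} - 31288 = - \frac{3472958}{111}$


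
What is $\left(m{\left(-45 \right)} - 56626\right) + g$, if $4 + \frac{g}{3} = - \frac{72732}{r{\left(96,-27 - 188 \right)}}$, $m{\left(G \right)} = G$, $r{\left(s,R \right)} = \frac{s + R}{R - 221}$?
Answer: $- \frac{101878733}{119} \approx -8.5612 \cdot 10^{5}$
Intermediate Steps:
$r{\left(s,R \right)} = \frac{R + s}{-221 + R}$
$g = - \frac{95134884}{119}$ ($g = -12 + 3 \left(- \frac{72732}{\frac{1}{-221 - 215} \left(\left(-27 - 188\right) + 96\right)}\right) = -12 + 3 \left(- \frac{72732}{\frac{1}{-221 - 215} \left(-215 + 96\right)}\right) = -12 + 3 \left(- \frac{72732}{\frac{1}{-436} \left(-119\right)}\right) = -12 + 3 \left(- \frac{72732}{\left(- \frac{1}{436}\right) \left(-119\right)}\right) = -12 + 3 \left(- \frac{72732}{\frac{119}{436}}\right) = -12 + 3 \left(\left(-72732\right) \frac{436}{119}\right) = -12 + 3 \left(- \frac{31711152}{119}\right) = -12 - \frac{95133456}{119} = - \frac{95134884}{119} \approx -7.9945 \cdot 10^{5}$)
$\left(m{\left(-45 \right)} - 56626\right) + g = \left(-45 - 56626\right) - \frac{95134884}{119} = -56671 - \frac{95134884}{119} = - \frac{101878733}{119}$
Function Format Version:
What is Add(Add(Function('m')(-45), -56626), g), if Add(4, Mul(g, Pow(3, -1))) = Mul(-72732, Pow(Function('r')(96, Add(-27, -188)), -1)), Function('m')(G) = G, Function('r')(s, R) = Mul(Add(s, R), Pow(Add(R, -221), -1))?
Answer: Rational(-101878733, 119) ≈ -8.5612e+5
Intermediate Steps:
Function('r')(s, R) = Mul(Pow(Add(-221, R), -1), Add(R, s)) (Function('r')(s, R) = Mul(Add(R, s), Pow(Add(-221, R), -1)) = Mul(Pow(Add(-221, R), -1), Add(R, s)))
g = Rational(-95134884, 119) (g = Add(-12, Mul(3, Mul(-72732, Pow(Mul(Pow(Add(-221, Add(-27, -188)), -1), Add(Add(-27, -188), 96)), -1)))) = Add(-12, Mul(3, Mul(-72732, Pow(Mul(Pow(Add(-221, -215), -1), Add(-215, 96)), -1)))) = Add(-12, Mul(3, Mul(-72732, Pow(Mul(Pow(-436, -1), -119), -1)))) = Add(-12, Mul(3, Mul(-72732, Pow(Mul(Rational(-1, 436), -119), -1)))) = Add(-12, Mul(3, Mul(-72732, Pow(Rational(119, 436), -1)))) = Add(-12, Mul(3, Mul(-72732, Rational(436, 119)))) = Add(-12, Mul(3, Rational(-31711152, 119))) = Add(-12, Rational(-95133456, 119)) = Rational(-95134884, 119) ≈ -7.9945e+5)
Add(Add(Function('m')(-45), -56626), g) = Add(Add(-45, -56626), Rational(-95134884, 119)) = Add(-56671, Rational(-95134884, 119)) = Rational(-101878733, 119)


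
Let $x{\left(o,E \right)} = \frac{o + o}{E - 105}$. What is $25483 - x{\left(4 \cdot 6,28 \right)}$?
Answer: $\frac{1962239}{77} \approx 25484.0$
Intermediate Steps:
$x{\left(o,E \right)} = \frac{2 o}{-105 + E}$
$25483 - x{\left(4 \cdot 6,28 \right)} = 25483 - \frac{2 \cdot 4 \cdot 6}{-105 + 28} = 25483 - 2 \cdot 24 \frac{1}{-77} = 25483 - 2 \cdot 24 \left(- \frac{1}{77}\right) = 25483 - - \frac{48}{77} = 25483 + \frac{48}{77} = \frac{1962239}{77}$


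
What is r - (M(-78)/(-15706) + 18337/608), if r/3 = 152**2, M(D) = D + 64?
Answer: 330794733971/4774624 ≈ 69282.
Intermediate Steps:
M(D) = 64 + D
r = 69312 (r = 3*152**2 = 3*23104 = 69312)
r - (M(-78)/(-15706) + 18337/608) = 69312 - ((64 - 78)/(-15706) + 18337/608) = 69312 - (-14*(-1/15706) + 18337*(1/608)) = 69312 - (7/7853 + 18337/608) = 69312 - 1*144004717/4774624 = 69312 - 144004717/4774624 = 330794733971/4774624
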